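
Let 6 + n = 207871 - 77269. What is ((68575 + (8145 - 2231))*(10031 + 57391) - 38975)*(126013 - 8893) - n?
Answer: 588195189686364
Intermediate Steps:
n = 130596 (n = -6 + (207871 - 77269) = -6 + 130602 = 130596)
((68575 + (8145 - 2231))*(10031 + 57391) - 38975)*(126013 - 8893) - n = ((68575 + (8145 - 2231))*(10031 + 57391) - 38975)*(126013 - 8893) - 1*130596 = ((68575 + 5914)*67422 - 38975)*117120 - 130596 = (74489*67422 - 38975)*117120 - 130596 = (5022197358 - 38975)*117120 - 130596 = 5022158383*117120 - 130596 = 588195189816960 - 130596 = 588195189686364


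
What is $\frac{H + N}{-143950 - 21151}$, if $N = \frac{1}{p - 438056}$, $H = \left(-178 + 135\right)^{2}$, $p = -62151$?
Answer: $- \frac{924882742}{82584675907} \approx -0.011199$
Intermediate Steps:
$H = 1849$ ($H = \left(-43\right)^{2} = 1849$)
$N = - \frac{1}{500207}$ ($N = \frac{1}{-62151 - 438056} = \frac{1}{-500207} = - \frac{1}{500207} \approx -1.9992 \cdot 10^{-6}$)
$\frac{H + N}{-143950 - 21151} = \frac{1849 - \frac{1}{500207}}{-143950 - 21151} = \frac{924882742}{500207 \left(-165101\right)} = \frac{924882742}{500207} \left(- \frac{1}{165101}\right) = - \frac{924882742}{82584675907}$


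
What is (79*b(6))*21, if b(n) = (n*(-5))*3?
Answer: -149310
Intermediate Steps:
b(n) = -15*n (b(n) = -5*n*3 = -15*n)
(79*b(6))*21 = (79*(-15*6))*21 = (79*(-90))*21 = -7110*21 = -149310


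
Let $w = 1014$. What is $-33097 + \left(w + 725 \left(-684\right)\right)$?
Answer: $-527983$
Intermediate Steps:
$-33097 + \left(w + 725 \left(-684\right)\right) = -33097 + \left(1014 + 725 \left(-684\right)\right) = -33097 + \left(1014 - 495900\right) = -33097 - 494886 = -527983$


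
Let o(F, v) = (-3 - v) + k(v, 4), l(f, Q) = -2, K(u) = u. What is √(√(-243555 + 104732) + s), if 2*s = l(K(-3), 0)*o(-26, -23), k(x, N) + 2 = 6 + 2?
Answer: √(-26 + I*√138823) ≈ 13.181 + 14.133*I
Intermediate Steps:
k(x, N) = 6 (k(x, N) = -2 + (6 + 2) = -2 + 8 = 6)
o(F, v) = 3 - v (o(F, v) = (-3 - v) + 6 = 3 - v)
s = -26 (s = (-2*(3 - 1*(-23)))/2 = (-2*(3 + 23))/2 = (-2*26)/2 = (½)*(-52) = -26)
√(√(-243555 + 104732) + s) = √(√(-243555 + 104732) - 26) = √(√(-138823) - 26) = √(I*√138823 - 26) = √(-26 + I*√138823)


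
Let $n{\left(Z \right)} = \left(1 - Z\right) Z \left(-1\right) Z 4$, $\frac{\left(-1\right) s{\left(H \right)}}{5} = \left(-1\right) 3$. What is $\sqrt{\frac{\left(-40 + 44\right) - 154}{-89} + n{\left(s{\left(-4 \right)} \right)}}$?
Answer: $\frac{5 \sqrt{3992718}}{89} \approx 112.26$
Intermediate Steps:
$s{\left(H \right)} = 15$ ($s{\left(H \right)} = - 5 \left(\left(-1\right) 3\right) = \left(-5\right) \left(-3\right) = 15$)
$n{\left(Z \right)} = - 4 Z^{2} \left(1 - Z\right)$ ($n{\left(Z \right)} = \left(1 - Z\right) - Z Z 4 = \left(1 - Z\right) \left(- Z^{2}\right) 4 = - Z^{2} \left(1 - Z\right) 4 = - 4 Z^{2} \left(1 - Z\right)$)
$\sqrt{\frac{\left(-40 + 44\right) - 154}{-89} + n{\left(s{\left(-4 \right)} \right)}} = \sqrt{\frac{\left(-40 + 44\right) - 154}{-89} + 4 \cdot 15^{2} \left(-1 + 15\right)} = \sqrt{\left(4 - 154\right) \left(- \frac{1}{89}\right) + 4 \cdot 225 \cdot 14} = \sqrt{\left(-150\right) \left(- \frac{1}{89}\right) + 12600} = \sqrt{\frac{150}{89} + 12600} = \sqrt{\frac{1121550}{89}} = \frac{5 \sqrt{3992718}}{89}$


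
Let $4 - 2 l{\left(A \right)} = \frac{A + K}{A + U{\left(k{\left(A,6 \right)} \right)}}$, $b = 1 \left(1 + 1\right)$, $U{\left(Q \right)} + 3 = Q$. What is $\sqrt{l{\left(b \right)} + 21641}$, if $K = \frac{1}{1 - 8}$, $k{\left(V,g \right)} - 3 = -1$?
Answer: $\frac{\sqrt{4241846}}{14} \approx 147.11$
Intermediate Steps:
$k{\left(V,g \right)} = 2$ ($k{\left(V,g \right)} = 3 - 1 = 2$)
$U{\left(Q \right)} = -3 + Q$
$b = 2$ ($b = 1 \cdot 2 = 2$)
$K = - \frac{1}{7}$ ($K = \frac{1}{-7} = - \frac{1}{7} \approx -0.14286$)
$l{\left(A \right)} = 2 - \frac{- \frac{1}{7} + A}{2 \left(-1 + A\right)}$ ($l{\left(A \right)} = 2 - \frac{\left(A - \frac{1}{7}\right) \frac{1}{A + \left(-3 + 2\right)}}{2} = 2 - \frac{\left(- \frac{1}{7} + A\right) \frac{1}{A - 1}}{2} = 2 - \frac{\left(- \frac{1}{7} + A\right) \frac{1}{-1 + A}}{2} = 2 - \frac{\frac{1}{-1 + A} \left(- \frac{1}{7} + A\right)}{2} = 2 - \frac{- \frac{1}{7} + A}{2 \left(-1 + A\right)}$)
$\sqrt{l{\left(b \right)} + 21641} = \sqrt{\frac{3 \left(-9 + 7 \cdot 2\right)}{14 \left(-1 + 2\right)} + 21641} = \sqrt{\frac{3 \left(-9 + 14\right)}{14 \cdot 1} + 21641} = \sqrt{\frac{3}{14} \cdot 1 \cdot 5 + 21641} = \sqrt{\frac{15}{14} + 21641} = \sqrt{\frac{302989}{14}} = \frac{\sqrt{4241846}}{14}$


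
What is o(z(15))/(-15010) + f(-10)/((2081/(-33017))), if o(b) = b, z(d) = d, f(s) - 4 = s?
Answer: 594695961/6247162 ≈ 95.195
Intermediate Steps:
f(s) = 4 + s
o(z(15))/(-15010) + f(-10)/((2081/(-33017))) = 15/(-15010) + (4 - 10)/((2081/(-33017))) = 15*(-1/15010) - 6/(2081*(-1/33017)) = -3/3002 - 6/(-2081/33017) = -3/3002 - 6*(-33017/2081) = -3/3002 + 198102/2081 = 594695961/6247162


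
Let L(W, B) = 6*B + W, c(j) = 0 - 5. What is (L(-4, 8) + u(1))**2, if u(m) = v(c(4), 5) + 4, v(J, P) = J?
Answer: 1849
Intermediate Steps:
c(j) = -5
L(W, B) = W + 6*B
u(m) = -1 (u(m) = -5 + 4 = -1)
(L(-4, 8) + u(1))**2 = ((-4 + 6*8) - 1)**2 = ((-4 + 48) - 1)**2 = (44 - 1)**2 = 43**2 = 1849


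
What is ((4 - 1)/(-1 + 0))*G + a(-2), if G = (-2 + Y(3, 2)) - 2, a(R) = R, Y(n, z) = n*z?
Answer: -8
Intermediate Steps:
G = 2 (G = (-2 + 3*2) - 2 = (-2 + 6) - 2 = 4 - 2 = 2)
((4 - 1)/(-1 + 0))*G + a(-2) = ((4 - 1)/(-1 + 0))*2 - 2 = (3/(-1))*2 - 2 = (3*(-1))*2 - 2 = -3*2 - 2 = -6 - 2 = -8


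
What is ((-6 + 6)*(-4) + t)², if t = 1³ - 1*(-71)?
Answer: 5184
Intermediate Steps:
t = 72 (t = 1 + 71 = 72)
((-6 + 6)*(-4) + t)² = ((-6 + 6)*(-4) + 72)² = (0*(-4) + 72)² = (0 + 72)² = 72² = 5184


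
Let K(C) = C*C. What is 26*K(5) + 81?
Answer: 731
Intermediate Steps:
K(C) = C²
26*K(5) + 81 = 26*5² + 81 = 26*25 + 81 = 650 + 81 = 731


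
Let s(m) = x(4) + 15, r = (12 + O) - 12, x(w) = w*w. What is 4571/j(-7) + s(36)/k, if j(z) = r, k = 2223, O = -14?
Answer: -1451557/4446 ≈ -326.49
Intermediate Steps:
x(w) = w²
r = -14 (r = (12 - 14) - 12 = -2 - 12 = -14)
s(m) = 31 (s(m) = 4² + 15 = 16 + 15 = 31)
j(z) = -14
4571/j(-7) + s(36)/k = 4571/(-14) + 31/2223 = 4571*(-1/14) + 31*(1/2223) = -653/2 + 31/2223 = -1451557/4446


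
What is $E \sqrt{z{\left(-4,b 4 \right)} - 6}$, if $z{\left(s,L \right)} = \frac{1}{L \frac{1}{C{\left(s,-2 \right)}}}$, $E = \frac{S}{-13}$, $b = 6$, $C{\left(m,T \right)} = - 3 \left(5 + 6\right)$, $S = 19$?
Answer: $- \frac{19 i \sqrt{118}}{52} \approx - 3.9691 i$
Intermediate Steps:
$C{\left(m,T \right)} = -33$ ($C{\left(m,T \right)} = \left(-3\right) 11 = -33$)
$E = - \frac{19}{13}$ ($E = \frac{19}{-13} = 19 \left(- \frac{1}{13}\right) = - \frac{19}{13} \approx -1.4615$)
$z{\left(s,L \right)} = - \frac{33}{L}$ ($z{\left(s,L \right)} = \frac{1}{L \frac{1}{-33}} = \frac{1}{L \left(- \frac{1}{33}\right)} = \frac{1}{\left(- \frac{1}{33}\right) L} = - \frac{33}{L}$)
$E \sqrt{z{\left(-4,b 4 \right)} - 6} = - \frac{19 \sqrt{- \frac{33}{6 \cdot 4} - 6}}{13} = - \frac{19 \sqrt{- \frac{33}{24} - 6}}{13} = - \frac{19 \sqrt{\left(-33\right) \frac{1}{24} - 6}}{13} = - \frac{19 \sqrt{- \frac{11}{8} - 6}}{13} = - \frac{19 \sqrt{- \frac{59}{8}}}{13} = - \frac{19 \frac{i \sqrt{118}}{4}}{13} = - \frac{19 i \sqrt{118}}{52}$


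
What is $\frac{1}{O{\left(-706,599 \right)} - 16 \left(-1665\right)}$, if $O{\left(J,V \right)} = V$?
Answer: $\frac{1}{27239} \approx 3.6712 \cdot 10^{-5}$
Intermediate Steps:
$\frac{1}{O{\left(-706,599 \right)} - 16 \left(-1665\right)} = \frac{1}{599 - 16 \left(-1665\right)} = \frac{1}{599 - -26640} = \frac{1}{599 + 26640} = \frac{1}{27239}$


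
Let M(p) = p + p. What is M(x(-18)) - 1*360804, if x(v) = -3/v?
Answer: -1082411/3 ≈ -3.6080e+5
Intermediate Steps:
M(p) = 2*p
M(x(-18)) - 1*360804 = 2*(-3/(-18)) - 1*360804 = 2*(-3*(-1/18)) - 360804 = 2*(1/6) - 360804 = 1/3 - 360804 = -1082411/3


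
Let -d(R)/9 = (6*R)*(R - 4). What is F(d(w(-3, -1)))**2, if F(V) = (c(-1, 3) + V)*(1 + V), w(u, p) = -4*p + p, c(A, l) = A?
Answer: 688695049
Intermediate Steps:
w(u, p) = -3*p
d(R) = -54*R*(-4 + R) (d(R) = -9*6*R*(R - 4) = -9*6*R*(-4 + R) = -54*R*(-4 + R))
F(V) = (1 + V)*(-1 + V) (F(V) = (-1 + V)*(1 + V) = (1 + V)*(-1 + V))
F(d(w(-3, -1)))**2 = (-1 + (54*(-3*(-1))*(4 - (-3)*(-1)))**2)**2 = (-1 + (54*3*(4 - 1*3))**2)**2 = (-1 + (54*3*(4 - 3))**2)**2 = (-1 + (54*3*1)**2)**2 = (-1 + 162**2)**2 = (-1 + 26244)**2 = 26243**2 = 688695049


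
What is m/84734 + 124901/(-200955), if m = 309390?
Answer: 25795053058/8513860485 ≈ 3.0298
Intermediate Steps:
m/84734 + 124901/(-200955) = 309390/84734 + 124901/(-200955) = 309390*(1/84734) + 124901*(-1/200955) = 154695/42367 - 124901/200955 = 25795053058/8513860485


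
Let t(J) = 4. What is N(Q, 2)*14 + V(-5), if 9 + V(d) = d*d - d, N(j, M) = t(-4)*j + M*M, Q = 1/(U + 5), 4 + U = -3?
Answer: 49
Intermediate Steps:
U = -7 (U = -4 - 3 = -7)
Q = -½ (Q = 1/(-7 + 5) = 1/(-2) = -½ ≈ -0.50000)
N(j, M) = M² + 4*j (N(j, M) = 4*j + M*M = 4*j + M² = M² + 4*j)
V(d) = -9 + d² - d (V(d) = -9 + (d*d - d) = -9 + (d² - d) = -9 + d² - d)
N(Q, 2)*14 + V(-5) = (2² + 4*(-½))*14 + (-9 + (-5)² - 1*(-5)) = (4 - 2)*14 + (-9 + 25 + 5) = 2*14 + 21 = 28 + 21 = 49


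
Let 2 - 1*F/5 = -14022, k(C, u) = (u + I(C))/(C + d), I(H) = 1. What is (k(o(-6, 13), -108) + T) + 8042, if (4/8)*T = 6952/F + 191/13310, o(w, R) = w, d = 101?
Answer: 1782374976488/221658085 ≈ 8041.1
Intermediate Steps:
k(C, u) = (1 + u)/(101 + C) (k(C, u) = (u + 1)/(C + 101) = (1 + u)/(101 + C))
F = 70120 (F = 10 - 5*(-14022) = 10 + 70110 = 70120)
T = 2648101/11666215 (T = 2*(6952/70120 + 191/13310) = 2*(6952*(1/70120) + 191*(1/13310)) = 2*(869/8765 + 191/13310) = 2*(2648101/23332430) = 2648101/11666215 ≈ 0.22699)
(k(o(-6, 13), -108) + T) + 8042 = ((1 - 108)/(101 - 6) + 2648101/11666215) + 8042 = (-107/95 + 2648101/11666215) + 8042 = -199343082/221658085 + 8042 = 1782374976488/221658085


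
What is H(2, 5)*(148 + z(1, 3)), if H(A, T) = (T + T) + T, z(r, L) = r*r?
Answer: 2235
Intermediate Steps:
z(r, L) = r²
H(A, T) = 3*T (H(A, T) = 2*T + T = 3*T)
H(2, 5)*(148 + z(1, 3)) = (3*5)*(148 + 1²) = 15*(148 + 1) = 15*149 = 2235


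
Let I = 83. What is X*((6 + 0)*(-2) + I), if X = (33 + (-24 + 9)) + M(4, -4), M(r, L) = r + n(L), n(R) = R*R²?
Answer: -2982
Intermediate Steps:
n(R) = R³
M(r, L) = r + L³
X = -42 (X = (33 + (-24 + 9)) + (4 + (-4)³) = (33 - 15) + (4 - 64) = 18 - 60 = -42)
X*((6 + 0)*(-2) + I) = -42*((6 + 0)*(-2) + 83) = -42*(6*(-2) + 83) = -42*(-12 + 83) = -42*71 = -2982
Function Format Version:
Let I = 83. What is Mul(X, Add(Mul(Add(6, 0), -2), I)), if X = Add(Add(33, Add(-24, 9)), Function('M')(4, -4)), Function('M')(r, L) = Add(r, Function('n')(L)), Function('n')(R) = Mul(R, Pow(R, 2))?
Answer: -2982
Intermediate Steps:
Function('n')(R) = Pow(R, 3)
Function('M')(r, L) = Add(r, Pow(L, 3))
X = -42 (X = Add(Add(33, Add(-24, 9)), Add(4, Pow(-4, 3))) = Add(Add(33, -15), Add(4, -64)) = Add(18, -60) = -42)
Mul(X, Add(Mul(Add(6, 0), -2), I)) = Mul(-42, Add(Mul(Add(6, 0), -2), 83)) = Mul(-42, Add(Mul(6, -2), 83)) = Mul(-42, Add(-12, 83)) = Mul(-42, 71) = -2982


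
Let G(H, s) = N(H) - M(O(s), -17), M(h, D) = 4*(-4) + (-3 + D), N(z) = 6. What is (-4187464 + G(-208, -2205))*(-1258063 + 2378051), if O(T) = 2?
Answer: -4689862390936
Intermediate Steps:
M(h, D) = -19 + D (M(h, D) = -16 + (-3 + D) = -19 + D)
G(H, s) = 42 (G(H, s) = 6 - (-19 - 17) = 6 - 1*(-36) = 6 + 36 = 42)
(-4187464 + G(-208, -2205))*(-1258063 + 2378051) = (-4187464 + 42)*(-1258063 + 2378051) = -4187422*1119988 = -4689862390936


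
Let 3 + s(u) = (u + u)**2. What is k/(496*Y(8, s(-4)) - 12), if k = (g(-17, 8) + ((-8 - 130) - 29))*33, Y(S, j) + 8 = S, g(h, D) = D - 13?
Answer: 473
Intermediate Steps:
s(u) = -3 + 4*u**2 (s(u) = -3 + (u + u)**2 = -3 + (2*u)**2 = -3 + 4*u**2)
g(h, D) = -13 + D
Y(S, j) = -8 + S
k = -5676 (k = ((-13 + 8) + ((-8 - 130) - 29))*33 = (-5 + (-138 - 29))*33 = (-5 - 167)*33 = -172*33 = -5676)
k/(496*Y(8, s(-4)) - 12) = -5676/(496*(-8 + 8) - 12) = -5676/(496*0 - 12) = -5676/(0 - 12) = -5676/(-12) = -5676*(-1/12) = 473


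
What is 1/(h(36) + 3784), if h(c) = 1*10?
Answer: 1/3794 ≈ 0.00026357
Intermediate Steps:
h(c) = 10
1/(h(36) + 3784) = 1/(10 + 3784) = 1/3794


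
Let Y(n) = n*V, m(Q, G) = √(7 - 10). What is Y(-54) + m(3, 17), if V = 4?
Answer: -216 + I*√3 ≈ -216.0 + 1.732*I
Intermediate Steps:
m(Q, G) = I*√3 (m(Q, G) = √(-3) = I*√3)
Y(n) = 4*n (Y(n) = n*4 = 4*n)
Y(-54) + m(3, 17) = 4*(-54) + I*√3 = -216 + I*√3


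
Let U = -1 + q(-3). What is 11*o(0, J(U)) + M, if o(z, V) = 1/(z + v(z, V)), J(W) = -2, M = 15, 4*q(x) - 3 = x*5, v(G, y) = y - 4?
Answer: 79/6 ≈ 13.167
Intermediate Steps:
v(G, y) = -4 + y
q(x) = 3/4 + 5*x/4 (q(x) = 3/4 + (x*5)/4 = 3/4 + (5*x)/4 = 3/4 + 5*x/4)
U = -4 (U = -1 + (3/4 + (5/4)*(-3)) = -1 + (3/4 - 15/4) = -1 - 3 = -4)
o(z, V) = 1/(-4 + V + z) (o(z, V) = 1/(z + (-4 + V)) = 1/(-4 + V + z))
11*o(0, J(U)) + M = 11/(-4 - 2 + 0) + 15 = 11/(-6) + 15 = 11*(-1/6) + 15 = -11/6 + 15 = 79/6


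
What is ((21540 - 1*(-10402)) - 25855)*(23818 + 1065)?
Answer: 151462821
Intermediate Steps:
((21540 - 1*(-10402)) - 25855)*(23818 + 1065) = ((21540 + 10402) - 25855)*24883 = (31942 - 25855)*24883 = 6087*24883 = 151462821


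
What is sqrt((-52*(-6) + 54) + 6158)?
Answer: 2*sqrt(1631) ≈ 80.771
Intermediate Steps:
sqrt((-52*(-6) + 54) + 6158) = sqrt((312 + 54) + 6158) = sqrt(366 + 6158) = sqrt(6524) = 2*sqrt(1631)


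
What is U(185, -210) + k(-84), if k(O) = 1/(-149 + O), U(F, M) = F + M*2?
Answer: -54756/233 ≈ -235.00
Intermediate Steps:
U(F, M) = F + 2*M
U(185, -210) + k(-84) = (185 + 2*(-210)) + 1/(-149 - 84) = (185 - 420) + 1/(-233) = -235 - 1/233 = -54756/233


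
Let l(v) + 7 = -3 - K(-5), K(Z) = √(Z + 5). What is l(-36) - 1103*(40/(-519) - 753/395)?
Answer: 446437471/205005 ≈ 2177.7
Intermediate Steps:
K(Z) = √(5 + Z)
l(v) = -10 (l(v) = -7 + (-3 - √(5 - 5)) = -7 + (-3 - √0) = -7 + (-3 - 1*0) = -7 + (-3 + 0) = -7 - 3 = -10)
l(-36) - 1103*(40/(-519) - 753/395) = -10 - 1103*(40/(-519) - 753/395) = -10 - 1103*(40*(-1/519) - 753*1/395) = -10 - 1103*(-40/519 - 753/395) = -10 - 1103*(-406607/205005) = -10 + 448487521/205005 = 446437471/205005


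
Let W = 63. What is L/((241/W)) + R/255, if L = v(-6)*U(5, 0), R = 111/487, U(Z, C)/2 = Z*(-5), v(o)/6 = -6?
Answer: 4694201917/9976195 ≈ 470.54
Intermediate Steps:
v(o) = -36 (v(o) = 6*(-6) = -36)
U(Z, C) = -10*Z (U(Z, C) = 2*(Z*(-5)) = 2*(-5*Z) = -10*Z)
R = 111/487 (R = 111*(1/487) = 111/487 ≈ 0.22793)
L = 1800 (L = -(-360)*5 = -36*(-50) = 1800)
L/((241/W)) + R/255 = 1800/((241/63)) + (111/487)/255 = 1800/((241*(1/63))) + (111/487)*(1/255) = 1800/(241/63) + 37/41395 = 1800*(63/241) + 37/41395 = 113400/241 + 37/41395 = 4694201917/9976195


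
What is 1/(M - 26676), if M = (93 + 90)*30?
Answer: -1/21186 ≈ -4.7201e-5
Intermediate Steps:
M = 5490 (M = 183*30 = 5490)
1/(M - 26676) = 1/(5490 - 26676) = 1/(-21186) = -1/21186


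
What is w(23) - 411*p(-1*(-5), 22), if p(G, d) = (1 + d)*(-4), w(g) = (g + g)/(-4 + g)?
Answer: 718474/19 ≈ 37814.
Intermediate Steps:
w(g) = 2*g/(-4 + g) (w(g) = (2*g)/(-4 + g) = 2*g/(-4 + g))
p(G, d) = -4 - 4*d
w(23) - 411*p(-1*(-5), 22) = 2*23/(-4 + 23) - 411*(-4 - 4*22) = 2*23/19 - 411*(-4 - 88) = 2*23*(1/19) - 411*(-92) = 46/19 + 37812 = 718474/19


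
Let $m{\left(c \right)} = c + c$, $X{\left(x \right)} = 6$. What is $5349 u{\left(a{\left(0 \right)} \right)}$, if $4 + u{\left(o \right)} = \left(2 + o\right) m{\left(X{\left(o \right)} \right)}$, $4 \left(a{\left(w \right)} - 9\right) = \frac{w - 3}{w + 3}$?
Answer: $668625$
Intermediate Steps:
$m{\left(c \right)} = 2 c$
$a{\left(w \right)} = 9 + \frac{-3 + w}{4 \left(3 + w\right)}$ ($a{\left(w \right)} = 9 + \frac{\left(w - 3\right) \frac{1}{w + 3}}{4} = 9 + \frac{\left(-3 + w\right) \frac{1}{3 + w}}{4} = 9 + \frac{\frac{1}{3 + w} \left(-3 + w\right)}{4} = 9 + \frac{-3 + w}{4 \left(3 + w\right)}$)
$u{\left(o \right)} = 20 + 12 o$ ($u{\left(o \right)} = -4 + \left(2 + o\right) 2 \cdot 6 = -4 + \left(2 + o\right) 12 = -4 + \left(24 + 12 o\right) = 20 + 12 o$)
$5349 u{\left(a{\left(0 \right)} \right)} = 5349 \left(20 + 12 \frac{105 + 37 \cdot 0}{4 \left(3 + 0\right)}\right) = 5349 \left(20 + 12 \frac{105 + 0}{4 \cdot 3}\right) = 5349 \left(20 + 12 \cdot \frac{1}{4} \cdot \frac{1}{3} \cdot 105\right) = 5349 \left(20 + 12 \cdot \frac{35}{4}\right) = 5349 \left(20 + 105\right) = 5349 \cdot 125 = 668625$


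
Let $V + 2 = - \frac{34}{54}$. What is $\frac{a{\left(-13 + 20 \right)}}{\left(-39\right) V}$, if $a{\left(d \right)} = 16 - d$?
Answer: $\frac{81}{923} \approx 0.087757$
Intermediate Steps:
$V = - \frac{71}{27}$ ($V = -2 - \frac{34}{54} = -2 - \frac{17}{27} = - \frac{71}{27} \approx -2.6296$)
$\frac{a{\left(-13 + 20 \right)}}{\left(-39\right) V} = \frac{16 - \left(-13 + 20\right)}{\left(-39\right) \left(- \frac{71}{27}\right)} = \frac{16 - 7}{\frac{923}{9}} = \left(16 - 7\right) \frac{9}{923} = 9 \cdot \frac{9}{923} = \frac{81}{923}$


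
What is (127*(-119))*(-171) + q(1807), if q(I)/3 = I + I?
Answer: 2595165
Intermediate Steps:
q(I) = 6*I (q(I) = 3*(I + I) = 3*(2*I) = 6*I)
(127*(-119))*(-171) + q(1807) = (127*(-119))*(-171) + 6*1807 = -15113*(-171) + 10842 = 2584323 + 10842 = 2595165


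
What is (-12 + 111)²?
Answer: 9801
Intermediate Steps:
(-12 + 111)² = 99² = 9801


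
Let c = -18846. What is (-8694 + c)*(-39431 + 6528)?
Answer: 906148620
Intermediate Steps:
(-8694 + c)*(-39431 + 6528) = (-8694 - 18846)*(-39431 + 6528) = -27540*(-32903) = 906148620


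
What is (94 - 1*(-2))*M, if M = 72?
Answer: 6912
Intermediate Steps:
(94 - 1*(-2))*M = (94 - 1*(-2))*72 = (94 + 2)*72 = 96*72 = 6912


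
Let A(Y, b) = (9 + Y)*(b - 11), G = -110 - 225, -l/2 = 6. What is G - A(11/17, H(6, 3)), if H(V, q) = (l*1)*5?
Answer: 5949/17 ≈ 349.94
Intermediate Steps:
l = -12 (l = -2*6 = -12)
G = -335
H(V, q) = -60 (H(V, q) = -12*1*5 = -12*5 = -60)
A(Y, b) = (-11 + b)*(9 + Y) (A(Y, b) = (9 + Y)*(-11 + b) = (-11 + b)*(9 + Y))
G - A(11/17, H(6, 3)) = -335 - (-99 - 121/17 + 9*(-60) + (11/17)*(-60)) = -335 - (-99 - 121/17 - 540 + (11*(1/17))*(-60)) = -335 - (-99 - 11*11/17 - 540 + (11/17)*(-60)) = -335 - (-99 - 121/17 - 540 - 660/17) = -335 - 1*(-11644/17) = -335 + 11644/17 = 5949/17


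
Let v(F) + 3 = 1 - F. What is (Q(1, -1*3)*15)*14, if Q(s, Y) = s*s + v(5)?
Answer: -1260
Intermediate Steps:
v(F) = -2 - F (v(F) = -3 + (1 - F) = -2 - F)
Q(s, Y) = -7 + s² (Q(s, Y) = s*s + (-2 - 1*5) = s² + (-2 - 5) = s² - 7 = -7 + s²)
(Q(1, -1*3)*15)*14 = ((-7 + 1²)*15)*14 = ((-7 + 1)*15)*14 = -6*15*14 = -90*14 = -1260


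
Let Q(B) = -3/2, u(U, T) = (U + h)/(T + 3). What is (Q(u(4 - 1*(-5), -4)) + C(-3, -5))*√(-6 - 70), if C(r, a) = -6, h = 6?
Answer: -15*I*√19 ≈ -65.384*I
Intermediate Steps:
u(U, T) = (6 + U)/(3 + T) (u(U, T) = (U + 6)/(T + 3) = (6 + U)/(3 + T))
Q(B) = -3/2 (Q(B) = -3*½ = -3/2)
(Q(u(4 - 1*(-5), -4)) + C(-3, -5))*√(-6 - 70) = (-3/2 - 6)*√(-6 - 70) = -15*I*√19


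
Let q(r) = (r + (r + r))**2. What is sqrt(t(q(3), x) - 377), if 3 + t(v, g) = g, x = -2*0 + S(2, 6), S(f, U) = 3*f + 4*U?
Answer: 5*I*sqrt(14) ≈ 18.708*I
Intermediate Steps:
q(r) = 9*r**2 (q(r) = (r + 2*r)**2 = (3*r)**2 = 9*r**2)
x = 30 (x = -2*0 + (3*2 + 4*6) = 0 + (6 + 24) = 0 + 30 = 30)
t(v, g) = -3 + g
sqrt(t(q(3), x) - 377) = sqrt((-3 + 30) - 377) = sqrt(27 - 377) = sqrt(-350) = 5*I*sqrt(14)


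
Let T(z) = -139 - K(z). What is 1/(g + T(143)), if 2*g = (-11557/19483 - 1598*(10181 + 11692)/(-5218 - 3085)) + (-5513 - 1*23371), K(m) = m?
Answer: -14066726/177514369567 ≈ -7.9243e-5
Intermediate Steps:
T(z) = -139 - z
g = -173547552835/14066726 (g = ((-11557/19483 - 1598*(10181 + 11692)/(-5218 - 3085)) + (-5513 - 1*23371))/2 = ((-11557*1/19483 - 1598/((-8303/21873))) + (-5513 - 23371))/2 = ((-11557/19483 - 1598/((-8303*1/21873))) - 28884)/2 = ((-11557/19483 - 1598/(-361/951)) - 28884)/2 = ((-11557/19483 - 1598*(-951/361)) - 28884)/2 = ((-11557/19483 + 1519698/361) - 28884)/2 = (29604104057/7033363 - 28884)/2 = (½)*(-173547552835/7033363) = -173547552835/14066726 ≈ -12337.)
1/(g + T(143)) = 1/(-173547552835/14066726 + (-139 - 1*143)) = 1/(-173547552835/14066726 + (-139 - 143)) = 1/(-173547552835/14066726 - 282) = 1/(-177514369567/14066726) = -14066726/177514369567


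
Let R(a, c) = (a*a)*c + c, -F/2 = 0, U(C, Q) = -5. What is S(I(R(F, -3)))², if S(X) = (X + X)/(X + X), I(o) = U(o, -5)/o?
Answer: 1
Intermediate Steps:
F = 0 (F = -2*0 = 0)
R(a, c) = c + c*a² (R(a, c) = a²*c + c = c*a² + c = c + c*a²)
I(o) = -5/o
S(X) = 1 (S(X) = (2*X)/((2*X)) = (2*X)*(1/(2*X)) = 1)
S(I(R(F, -3)))² = 1² = 1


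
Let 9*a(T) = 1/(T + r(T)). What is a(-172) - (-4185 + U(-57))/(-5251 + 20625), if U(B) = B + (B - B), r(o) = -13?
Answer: 3523778/12798855 ≈ 0.27532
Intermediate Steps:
U(B) = B (U(B) = B + 0 = B)
a(T) = 1/(9*(-13 + T)) (a(T) = 1/(9*(T - 13)) = 1/(9*(-13 + T)))
a(-172) - (-4185 + U(-57))/(-5251 + 20625) = 1/(9*(-13 - 172)) - (-4185 - 57)/(-5251 + 20625) = (1/9)/(-185) - (-4242)/15374 = (1/9)*(-1/185) - (-4242)/15374 = -1/1665 - 1*(-2121/7687) = -1/1665 + 2121/7687 = 3523778/12798855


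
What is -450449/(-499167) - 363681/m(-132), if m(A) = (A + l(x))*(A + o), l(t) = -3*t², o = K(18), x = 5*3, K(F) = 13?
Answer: -2711364410/939931461 ≈ -2.8846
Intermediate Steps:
x = 15
o = 13
m(A) = (-675 + A)*(13 + A) (m(A) = (A - 3*15²)*(A + 13) = (A - 3*225)*(13 + A) = (A - 675)*(13 + A) = (-675 + A)*(13 + A))
-450449/(-499167) - 363681/m(-132) = -450449/(-499167) - 363681/(-8775 + (-132)² - 662*(-132)) = -450449*(-1/499167) - 363681/(-8775 + 17424 + 87384) = 450449/499167 - 363681/96033 = 450449/499167 - 363681*1/96033 = 450449/499167 - 7131/1883 = -2711364410/939931461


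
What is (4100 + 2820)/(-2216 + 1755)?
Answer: -6920/461 ≈ -15.011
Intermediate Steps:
(4100 + 2820)/(-2216 + 1755) = 6920/(-461) = 6920*(-1/461) = -6920/461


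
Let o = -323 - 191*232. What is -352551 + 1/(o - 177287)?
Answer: -78238823023/221922 ≈ -3.5255e+5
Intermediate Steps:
o = -44635 (o = -323 - 44312 = -44635)
-352551 + 1/(o - 177287) = -352551 + 1/(-44635 - 177287) = -352551 + 1/(-221922) = -352551 - 1/221922 = -78238823023/221922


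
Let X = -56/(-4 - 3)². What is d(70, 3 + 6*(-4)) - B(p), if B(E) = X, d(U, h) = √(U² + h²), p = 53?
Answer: 8/7 + 7*√109 ≈ 74.225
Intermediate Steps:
X = -8/7 (X = -56/((-7)²) = -56/49 = -56*1/49 = -8/7 ≈ -1.1429)
B(E) = -8/7
d(70, 3 + 6*(-4)) - B(p) = √(70² + (3 + 6*(-4))²) - 1*(-8/7) = √(4900 + (3 - 24)²) + 8/7 = √(4900 + (-21)²) + 8/7 = √(4900 + 441) + 8/7 = √5341 + 8/7 = 7*√109 + 8/7 = 8/7 + 7*√109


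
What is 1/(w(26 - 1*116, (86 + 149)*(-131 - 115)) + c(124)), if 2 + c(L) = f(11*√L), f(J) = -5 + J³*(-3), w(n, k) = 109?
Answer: -17/5066551078362 - 82522*√31/2533275539181 ≈ -1.8137e-7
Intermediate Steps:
f(J) = -5 - 3*J³
c(L) = -7 - 3993*L^(3/2) (c(L) = -2 + (-5 - 3*1331*L^(3/2)) = -2 + (-5 - 3993*L^(3/2)) = -7 - 3993*L^(3/2))
1/(w(26 - 1*116, (86 + 149)*(-131 - 115)) + c(124)) = 1/(109 + (-7 - 990264*√31)) = 1/(102 - 990264*√31)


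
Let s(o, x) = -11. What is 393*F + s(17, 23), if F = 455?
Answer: 178804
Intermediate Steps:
393*F + s(17, 23) = 393*455 - 11 = 178815 - 11 = 178804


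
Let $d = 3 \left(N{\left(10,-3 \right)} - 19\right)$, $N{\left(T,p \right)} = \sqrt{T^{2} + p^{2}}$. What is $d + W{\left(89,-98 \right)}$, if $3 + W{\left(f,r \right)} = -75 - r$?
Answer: $-37 + 3 \sqrt{109} \approx -5.6791$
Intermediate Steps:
$W{\left(f,r \right)} = -78 - r$ ($W{\left(f,r \right)} = -3 - \left(75 + r\right) = -78 - r$)
$d = -57 + 3 \sqrt{109}$ ($d = 3 \left(\sqrt{10^{2} + \left(-3\right)^{2}} - 19\right) = 3 \left(\sqrt{100 + 9} - 19\right) = 3 \left(\sqrt{109} - 19\right) = 3 \left(-19 + \sqrt{109}\right) = -57 + 3 \sqrt{109} \approx -25.679$)
$d + W{\left(89,-98 \right)} = \left(-57 + 3 \sqrt{109}\right) - -20 = \left(-57 + 3 \sqrt{109}\right) + \left(-78 + 98\right) = \left(-57 + 3 \sqrt{109}\right) + 20 = -37 + 3 \sqrt{109}$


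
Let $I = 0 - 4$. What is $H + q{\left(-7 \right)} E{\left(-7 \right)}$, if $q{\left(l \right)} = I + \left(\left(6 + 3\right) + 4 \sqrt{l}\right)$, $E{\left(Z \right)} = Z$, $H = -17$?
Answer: $-52 - 28 i \sqrt{7} \approx -52.0 - 74.081 i$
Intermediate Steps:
$I = -4$ ($I = 0 - 4 = -4$)
$q{\left(l \right)} = 5 + 4 \sqrt{l}$ ($q{\left(l \right)} = -4 + \left(\left(6 + 3\right) + 4 \sqrt{l}\right) = -4 + \left(9 + 4 \sqrt{l}\right) = 5 + 4 \sqrt{l}$)
$H + q{\left(-7 \right)} E{\left(-7 \right)} = -17 + \left(5 + 4 \sqrt{-7}\right) \left(-7\right) = -17 + \left(5 + 4 i \sqrt{7}\right) \left(-7\right) = -17 - \left(35 + 28 i \sqrt{7}\right) = -52 - 28 i \sqrt{7}$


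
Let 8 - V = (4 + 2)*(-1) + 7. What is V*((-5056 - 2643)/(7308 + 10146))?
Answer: -53893/17454 ≈ -3.0877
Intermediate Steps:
V = 7 (V = 8 - ((4 + 2)*(-1) + 7) = 8 - (6*(-1) + 7) = 8 - (-6 + 7) = 8 - 1*1 = 8 - 1 = 7)
V*((-5056 - 2643)/(7308 + 10146)) = 7*((-5056 - 2643)/(7308 + 10146)) = 7*(-7699/17454) = -53893/17454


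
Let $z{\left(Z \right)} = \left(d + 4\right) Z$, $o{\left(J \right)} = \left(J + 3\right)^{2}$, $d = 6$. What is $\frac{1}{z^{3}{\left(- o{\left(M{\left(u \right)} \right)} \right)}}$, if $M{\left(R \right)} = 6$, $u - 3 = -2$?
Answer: $- \frac{1}{531441000} \approx -1.8817 \cdot 10^{-9}$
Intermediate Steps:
$u = 1$ ($u = 3 - 2 = 1$)
$o{\left(J \right)} = \left(3 + J\right)^{2}$
$z{\left(Z \right)} = 10 Z$ ($z{\left(Z \right)} = \left(6 + 4\right) Z = 10 Z$)
$\frac{1}{z^{3}{\left(- o{\left(M{\left(u \right)} \right)} \right)}} = \frac{1}{\left(10 \left(- \left(3 + 6\right)^{2}\right)\right)^{3}} = \frac{1}{\left(10 \left(- 9^{2}\right)\right)^{3}} = \frac{1}{\left(10 \left(\left(-1\right) 81\right)\right)^{3}} = \frac{1}{\left(10 \left(-81\right)\right)^{3}} = \frac{1}{\left(-810\right)^{3}} = \frac{1}{-531441000} = - \frac{1}{531441000}$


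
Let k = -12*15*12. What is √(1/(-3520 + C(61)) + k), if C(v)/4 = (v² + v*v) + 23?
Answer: I*√374649617415/13170 ≈ 46.476*I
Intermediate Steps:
k = -2160 (k = -180*12 = -2160)
C(v) = 92 + 8*v² (C(v) = 4*((v² + v*v) + 23) = 4*((v² + v²) + 23) = 4*(2*v² + 23) = 4*(23 + 2*v²) = 92 + 8*v²)
√(1/(-3520 + C(61)) + k) = √(1/(-3520 + (92 + 8*61²)) - 2160) = √(1/(-3520 + (92 + 8*3721)) - 2160) = √(1/(-3520 + (92 + 29768)) - 2160) = √(1/(-3520 + 29860) - 2160) = √(1/26340 - 2160) = √(-56894399/26340) = I*√374649617415/13170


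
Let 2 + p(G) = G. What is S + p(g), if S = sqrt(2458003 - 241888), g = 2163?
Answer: 2161 + 33*sqrt(2035) ≈ 3649.7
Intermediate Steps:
p(G) = -2 + G
S = 33*sqrt(2035) (S = sqrt(2216115) = 33*sqrt(2035) ≈ 1488.7)
S + p(g) = 33*sqrt(2035) + (-2 + 2163) = 33*sqrt(2035) + 2161 = 2161 + 33*sqrt(2035)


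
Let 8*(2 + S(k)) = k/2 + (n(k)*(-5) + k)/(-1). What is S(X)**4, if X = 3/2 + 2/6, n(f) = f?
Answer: 923521/1048576 ≈ 0.88074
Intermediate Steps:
X = 11/6 (X = 3*(1/2) + 2*(1/6) = 3/2 + 1/3 = 11/6 ≈ 1.8333)
S(k) = -2 + 9*k/16 (S(k) = -2 + (k/2 + (k*(-5) + k)/(-1))/8 = -2 + (k*(1/2) + (-5*k + k)*(-1))/8 = -2 + (k/2 - 4*k*(-1))/8 = -2 + (k/2 + 4*k)/8 = -2 + (9*k/2)/8 = -2 + 9*k/16)
S(X)**4 = (-2 + (9/16)*(11/6))**4 = (-2 + 33/32)**4 = (-31/32)**4 = 923521/1048576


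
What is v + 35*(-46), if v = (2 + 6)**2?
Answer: -1546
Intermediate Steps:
v = 64 (v = 8**2 = 64)
v + 35*(-46) = 64 + 35*(-46) = 64 - 1610 = -1546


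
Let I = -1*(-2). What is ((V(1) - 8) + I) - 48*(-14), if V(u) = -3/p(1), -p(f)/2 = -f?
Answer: 1329/2 ≈ 664.50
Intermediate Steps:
p(f) = 2*f (p(f) = -(-2)*f = 2*f)
I = 2
V(u) = -3/2 (V(u) = -3/(2*1) = -3/2)
((V(1) - 8) + I) - 48*(-14) = ((-3/2 - 8) + 2) - 48*(-14) = (-19/2 + 2) + 672 = -15/2 + 672 = 1329/2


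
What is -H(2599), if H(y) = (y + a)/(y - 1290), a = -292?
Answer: -2307/1309 ≈ -1.7624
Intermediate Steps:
H(y) = (-292 + y)/(-1290 + y) (H(y) = (y - 292)/(y - 1290) = (-292 + y)/(-1290 + y))
-H(2599) = -(-292 + 2599)/(-1290 + 2599) = -2307/1309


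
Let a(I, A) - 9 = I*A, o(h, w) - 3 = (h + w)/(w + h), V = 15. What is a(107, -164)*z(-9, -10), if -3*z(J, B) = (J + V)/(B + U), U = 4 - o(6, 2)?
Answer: -17539/5 ≈ -3507.8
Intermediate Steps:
o(h, w) = 4 (o(h, w) = 3 + (h + w)/(w + h) = 3 + (h + w)/(h + w) = 3 + 1 = 4)
U = 0 (U = 4 - 1*4 = 4 - 4 = 0)
a(I, A) = 9 + A*I (a(I, A) = 9 + I*A = 9 + A*I)
z(J, B) = -(15 + J)/(3*B) (z(J, B) = -(J + 15)/(3*(B + 0)) = -(15 + J)/(3*B))
a(107, -164)*z(-9, -10) = (9 - 164*107)*((⅓)*(-15 - 1*(-9))/(-10)) = (9 - 17548)*((⅓)*(-⅒)*(-15 + 9)) = -17539*(-1)*(-6)/(3*10) = -17539*⅕ = -17539/5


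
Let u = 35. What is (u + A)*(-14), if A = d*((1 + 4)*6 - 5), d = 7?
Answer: -2940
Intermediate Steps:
A = 175 (A = 7*((1 + 4)*6 - 5) = 7*(5*6 - 5) = 7*(30 - 5) = 7*25 = 175)
(u + A)*(-14) = (35 + 175)*(-14) = 210*(-14) = -2940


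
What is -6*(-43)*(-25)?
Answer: -6450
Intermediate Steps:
-6*(-43)*(-25) = 258*(-25) = -6450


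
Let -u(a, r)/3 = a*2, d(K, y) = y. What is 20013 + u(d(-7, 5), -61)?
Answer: 19983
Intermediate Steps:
u(a, r) = -6*a (u(a, r) = -3*a*2 = -6*a)
20013 + u(d(-7, 5), -61) = 20013 - 6*5 = 20013 - 30 = 19983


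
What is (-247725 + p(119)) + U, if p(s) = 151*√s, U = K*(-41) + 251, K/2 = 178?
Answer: -262070 + 151*√119 ≈ -2.6042e+5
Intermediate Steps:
K = 356 (K = 2*178 = 356)
U = -14345 (U = 356*(-41) + 251 = -14596 + 251 = -14345)
(-247725 + p(119)) + U = (-247725 + 151*√119) - 14345 = -262070 + 151*√119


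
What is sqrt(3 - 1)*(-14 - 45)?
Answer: -59*sqrt(2) ≈ -83.439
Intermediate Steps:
sqrt(3 - 1)*(-14 - 45) = sqrt(2)*(-59) = -59*sqrt(2)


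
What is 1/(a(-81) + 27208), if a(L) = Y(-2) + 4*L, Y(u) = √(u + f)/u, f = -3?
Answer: 107536/2890997829 + 2*I*√5/2890997829 ≈ 3.7197e-5 + 1.5469e-9*I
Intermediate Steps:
Y(u) = √(-3 + u)/u (Y(u) = √(u - 3)/u = √(-3 + u)/u)
a(L) = 4*L - I*√5/2 (a(L) = √(-3 - 2)/(-2) + 4*L = -I*√5/2 + 4*L = 4*L - I*√5/2)
1/(a(-81) + 27208) = 1/((4*(-81) - I*√5/2) + 27208) = 1/((-324 - I*√5/2) + 27208) = 1/(26884 - I*√5/2)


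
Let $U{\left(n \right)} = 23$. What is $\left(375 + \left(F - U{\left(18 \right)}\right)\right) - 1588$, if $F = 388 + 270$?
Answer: $-578$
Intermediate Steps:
$F = 658$
$\left(375 + \left(F - U{\left(18 \right)}\right)\right) - 1588 = \left(375 + \left(658 - 23\right)\right) - 1588 = \left(375 + 635\right) - 1588 = 1010 - 1588 = -578$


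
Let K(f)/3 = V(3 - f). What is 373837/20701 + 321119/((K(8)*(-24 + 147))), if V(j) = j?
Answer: -5957755154/38193345 ≈ -155.99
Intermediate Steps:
K(f) = 9 - 3*f (K(f) = 3*(3 - f) = 9 - 3*f)
373837/20701 + 321119/((K(8)*(-24 + 147))) = 373837/20701 + 321119/(((9 - 3*8)*(-24 + 147))) = 373837*(1/20701) + 321119/(((9 - 24)*123)) = 373837/20701 + 321119/((-15*123)) = 373837/20701 + 321119/(-1845) = 373837/20701 + 321119*(-1/1845) = 373837/20701 - 321119/1845 = -5957755154/38193345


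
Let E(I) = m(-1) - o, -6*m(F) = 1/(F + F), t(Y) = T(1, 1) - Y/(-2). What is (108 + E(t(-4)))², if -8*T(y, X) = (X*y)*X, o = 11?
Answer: 1357225/144 ≈ 9425.2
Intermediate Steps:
T(y, X) = -y*X²/8 (T(y, X) = -X*y*X/8 = -y*X²/8)
t(Y) = -⅛ + Y/2 (t(Y) = -⅛*1*1² - Y/(-2) = -⅛*1*1 - Y*(-1)/2 = -⅛ - (-1)*Y/2 = -⅛ + Y/2)
m(F) = -1/(12*F) (m(F) = -1/(6*(F + F)) = -1/(2*F)/6 = -1/(12*F))
E(I) = -131/12 (E(I) = -1/12/(-1) - 1*11 = -1/12*(-1) - 11 = 1/12 - 11 = -131/12)
(108 + E(t(-4)))² = (108 - 131/12)² = (1165/12)² = 1357225/144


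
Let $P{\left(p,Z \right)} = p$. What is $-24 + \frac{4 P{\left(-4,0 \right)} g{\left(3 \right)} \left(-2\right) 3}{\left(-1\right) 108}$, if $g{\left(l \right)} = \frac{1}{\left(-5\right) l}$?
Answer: $- \frac{3232}{135} \approx -23.941$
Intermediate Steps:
$g{\left(l \right)} = - \frac{1}{5 l}$
$-24 + \frac{4 P{\left(-4,0 \right)} g{\left(3 \right)} \left(-2\right) 3}{\left(-1\right) 108} = -24 + \frac{4 \left(-4\right) - \frac{1}{5 \cdot 3} \left(-2\right) 3}{\left(-1\right) 108} = -24 + \frac{\left(-16\right) \left(- \frac{1}{5}\right) \frac{1}{3} \left(-2\right) 3}{-108} = -24 + - 16 \left(- \frac{1}{15}\right) \left(-2\right) 3 \left(- \frac{1}{108}\right) = -24 + - 16 \cdot \frac{2}{15} \cdot 3 \left(- \frac{1}{108}\right) = -24 + \left(-16\right) \frac{2}{5} \left(- \frac{1}{108}\right) = -24 - - \frac{8}{135} = -24 + \frac{8}{135} = - \frac{3232}{135}$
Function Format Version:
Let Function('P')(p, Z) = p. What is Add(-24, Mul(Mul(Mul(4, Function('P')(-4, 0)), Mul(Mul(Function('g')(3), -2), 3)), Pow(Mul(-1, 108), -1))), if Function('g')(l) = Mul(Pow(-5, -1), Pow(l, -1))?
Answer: Rational(-3232, 135) ≈ -23.941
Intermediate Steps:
Function('g')(l) = Mul(Rational(-1, 5), Pow(l, -1))
Add(-24, Mul(Mul(Mul(4, Function('P')(-4, 0)), Mul(Mul(Function('g')(3), -2), 3)), Pow(Mul(-1, 108), -1))) = Add(-24, Mul(Mul(Mul(4, -4), Mul(Mul(Mul(Rational(-1, 5), Pow(3, -1)), -2), 3)), Pow(Mul(-1, 108), -1))) = Add(-24, Mul(Mul(-16, Mul(Mul(Mul(Rational(-1, 5), Rational(1, 3)), -2), 3)), Pow(-108, -1))) = Add(-24, Mul(Mul(-16, Mul(Mul(Rational(-1, 15), -2), 3)), Rational(-1, 108))) = Add(-24, Mul(Mul(-16, Mul(Rational(2, 15), 3)), Rational(-1, 108))) = Add(-24, Mul(Mul(-16, Rational(2, 5)), Rational(-1, 108))) = Add(-24, Mul(Rational(-32, 5), Rational(-1, 108))) = Add(-24, Rational(8, 135)) = Rational(-3232, 135)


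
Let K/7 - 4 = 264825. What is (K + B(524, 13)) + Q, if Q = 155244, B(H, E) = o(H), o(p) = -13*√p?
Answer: 2009047 - 26*√131 ≈ 2.0088e+6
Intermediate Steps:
K = 1853803 (K = 28 + 7*264825 = 28 + 1853775 = 1853803)
B(H, E) = -13*√H
(K + B(524, 13)) + Q = (1853803 - 26*√131) + 155244 = 2009047 - 26*√131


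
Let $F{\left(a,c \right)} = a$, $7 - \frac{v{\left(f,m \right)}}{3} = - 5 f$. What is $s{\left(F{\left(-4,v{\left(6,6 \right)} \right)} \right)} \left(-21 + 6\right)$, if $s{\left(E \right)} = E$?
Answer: $60$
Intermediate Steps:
$v{\left(f,m \right)} = 21 + 15 f$ ($v{\left(f,m \right)} = 21 - 3 \left(- 5 f\right) = 21 + 15 f$)
$s{\left(F{\left(-4,v{\left(6,6 \right)} \right)} \right)} \left(-21 + 6\right) = - 4 \left(-21 + 6\right) = \left(-4\right) \left(-15\right) = 60$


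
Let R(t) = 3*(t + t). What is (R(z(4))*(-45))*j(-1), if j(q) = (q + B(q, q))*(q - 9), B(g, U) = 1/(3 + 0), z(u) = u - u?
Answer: 0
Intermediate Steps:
z(u) = 0
B(g, U) = ⅓ (B(g, U) = 1/3 = ⅓)
R(t) = 6*t (R(t) = 3*(2*t) = 6*t)
j(q) = (-9 + q)*(⅓ + q) (j(q) = (q + ⅓)*(q - 9) = (⅓ + q)*(-9 + q) = (-9 + q)*(⅓ + q))
(R(z(4))*(-45))*j(-1) = ((6*0)*(-45))*(-3 + (-1)² - 26/3*(-1)) = (0*(-45))*(-3 + 1 + 26/3) = 0*(20/3) = 0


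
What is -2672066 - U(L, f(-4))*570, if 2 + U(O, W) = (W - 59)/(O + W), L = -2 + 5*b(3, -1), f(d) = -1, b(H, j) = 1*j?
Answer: -2675201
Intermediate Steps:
b(H, j) = j
L = -7 (L = -2 + 5*(-1) = -2 - 5 = -7)
U(O, W) = -2 + (-59 + W)/(O + W) (U(O, W) = -2 + (W - 59)/(O + W) = -2 + (-59 + W)/(O + W))
-2672066 - U(L, f(-4))*570 = -2672066 - (-59 - 1*(-1) - 2*(-7))/(-7 - 1)*570 = -2672066 - (-59 + 1 + 14)/(-8)*570 = -2672066 - (-⅛*(-44))*570 = -2672066 - 11*570/2 = -2672066 - 1*3135 = -2672066 - 3135 = -2675201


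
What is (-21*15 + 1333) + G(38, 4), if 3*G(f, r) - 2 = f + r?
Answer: 3098/3 ≈ 1032.7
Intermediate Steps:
G(f, r) = ⅔ + f/3 + r/3 (G(f, r) = ⅔ + (f + r)/3 = ⅔ + (f/3 + r/3) = ⅔ + f/3 + r/3)
(-21*15 + 1333) + G(38, 4) = (-21*15 + 1333) + (⅔ + (⅓)*38 + (⅓)*4) = (-315 + 1333) + (⅔ + 38/3 + 4/3) = 1018 + 44/3 = 3098/3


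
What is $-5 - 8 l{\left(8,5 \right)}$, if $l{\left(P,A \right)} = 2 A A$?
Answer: $-405$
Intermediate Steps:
$l{\left(P,A \right)} = 2 A^{2}$
$-5 - 8 l{\left(8,5 \right)} = -5 - 8 \cdot 2 \cdot 5^{2} = -5 - 8 \cdot 2 \cdot 25 = -5 - 400 = -405$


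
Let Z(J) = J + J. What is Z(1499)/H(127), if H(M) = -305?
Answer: -2998/305 ≈ -9.8295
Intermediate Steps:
Z(J) = 2*J
Z(1499)/H(127) = (2*1499)/(-305) = 2998*(-1/305) = -2998/305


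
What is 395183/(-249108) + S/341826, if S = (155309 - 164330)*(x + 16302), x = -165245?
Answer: 55761685420261/14191931868 ≈ 3929.1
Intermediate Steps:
S = 1343614803 (S = (155309 - 164330)*(-165245 + 16302) = -9021*(-148943) = 1343614803)
395183/(-249108) + S/341826 = 395183/(-249108) + 1343614803/341826 = 395183*(-1/249108) + 1343614803*(1/341826) = -395183/249108 + 447871601/113942 = 55761685420261/14191931868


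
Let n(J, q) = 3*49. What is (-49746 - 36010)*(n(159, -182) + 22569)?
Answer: -1948033296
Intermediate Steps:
n(J, q) = 147
(-49746 - 36010)*(n(159, -182) + 22569) = (-49746 - 36010)*(147 + 22569) = -85756*22716 = -1948033296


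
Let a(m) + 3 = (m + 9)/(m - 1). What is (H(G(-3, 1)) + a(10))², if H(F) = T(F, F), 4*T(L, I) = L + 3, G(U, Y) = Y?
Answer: 1/81 ≈ 0.012346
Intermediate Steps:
T(L, I) = ¾ + L/4 (T(L, I) = (L + 3)/4 = (3 + L)/4 = ¾ + L/4)
H(F) = ¾ + F/4
a(m) = -3 + (9 + m)/(-1 + m) (a(m) = -3 + (m + 9)/(m - 1) = -3 + (9 + m)/(-1 + m))
(H(G(-3, 1)) + a(10))² = ((¾ + (¼)*1) + 2*(6 - 1*10)/(-1 + 10))² = ((¾ + ¼) + 2*(6 - 10)/9)² = (1 + 2*(⅑)*(-4))² = (1 - 8/9)² = (⅑)² = 1/81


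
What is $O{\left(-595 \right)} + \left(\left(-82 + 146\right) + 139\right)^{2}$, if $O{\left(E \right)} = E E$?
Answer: $395234$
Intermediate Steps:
$O{\left(E \right)} = E^{2}$
$O{\left(-595 \right)} + \left(\left(-82 + 146\right) + 139\right)^{2} = \left(-595\right)^{2} + \left(\left(-82 + 146\right) + 139\right)^{2} = 354025 + \left(64 + 139\right)^{2} = 354025 + 203^{2} = 354025 + 41209 = 395234$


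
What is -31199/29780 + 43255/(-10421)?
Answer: -1613258679/310337380 ≈ -5.1984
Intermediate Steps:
-31199/29780 + 43255/(-10421) = -31199*1/29780 + 43255*(-1/10421) = -31199/29780 - 43255/10421 = -1613258679/310337380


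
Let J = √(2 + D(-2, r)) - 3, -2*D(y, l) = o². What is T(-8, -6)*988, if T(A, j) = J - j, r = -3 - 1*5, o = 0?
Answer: 2964 + 988*√2 ≈ 4361.2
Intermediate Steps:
r = -8 (r = -3 - 5 = -8)
D(y, l) = 0 (D(y, l) = -½*0² = -½*0 = 0)
J = -3 + √2 (J = √(2 + 0) - 3 = √2 - 3 = -3 + √2 ≈ -1.5858)
T(A, j) = -3 + √2 - j (T(A, j) = (-3 + √2) - j = -3 + √2 - j)
T(-8, -6)*988 = (-3 + √2 - 1*(-6))*988 = (-3 + √2 + 6)*988 = (3 + √2)*988 = 2964 + 988*√2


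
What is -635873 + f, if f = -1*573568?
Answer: -1209441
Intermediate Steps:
f = -573568
-635873 + f = -635873 - 573568 = -1209441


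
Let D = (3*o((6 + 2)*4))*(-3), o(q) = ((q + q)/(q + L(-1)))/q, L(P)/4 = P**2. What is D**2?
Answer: 1/4 ≈ 0.25000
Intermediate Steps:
L(P) = 4*P**2
o(q) = 2/(4 + q) (o(q) = ((q + q)/(q + 4*(-1)**2))/q = ((2*q)/(q + 4*1))/q = ((2*q)/(q + 4))/q = ((2*q)/(4 + q))/q = (2*q/(4 + q))/q = 2/(4 + q))
D = -1/2 (D = (3*(2/(4 + (6 + 2)*4)))*(-3) = (3*(2/(4 + 8*4)))*(-3) = (3*(2/(4 + 32)))*(-3) = (3*(2/36))*(-3) = (3*(2*(1/36)))*(-3) = (3*(1/18))*(-3) = (1/6)*(-3) = -1/2 ≈ -0.50000)
D**2 = (-1/2)**2 = 1/4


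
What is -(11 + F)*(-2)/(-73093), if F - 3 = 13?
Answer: -54/73093 ≈ -0.00073878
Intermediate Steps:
F = 16 (F = 3 + 13 = 16)
-(11 + F)*(-2)/(-73093) = -(11 + 16)*(-2)/(-73093) = -27*(-2)*(-1/73093) = -1*(-54)*(-1/73093) = 54*(-1/73093) = -54/73093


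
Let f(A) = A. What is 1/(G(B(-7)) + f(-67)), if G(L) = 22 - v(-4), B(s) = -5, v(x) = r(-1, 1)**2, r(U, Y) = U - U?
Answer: -1/45 ≈ -0.022222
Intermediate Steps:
r(U, Y) = 0
v(x) = 0 (v(x) = 0**2 = 0)
G(L) = 22 (G(L) = 22 - 1*0 = 22 + 0 = 22)
1/(G(B(-7)) + f(-67)) = 1/(22 - 67) = 1/(-45) = -1/45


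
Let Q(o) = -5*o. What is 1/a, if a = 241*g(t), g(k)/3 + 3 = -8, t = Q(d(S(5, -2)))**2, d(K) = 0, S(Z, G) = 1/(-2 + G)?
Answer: -1/7953 ≈ -0.00012574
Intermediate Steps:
t = 0 (t = (-5*0)**2 = 0**2 = 0)
g(k) = -33 (g(k) = -9 + 3*(-8) = -9 - 24 = -33)
a = -7953 (a = 241*(-33) = -7953)
1/a = 1/(-7953) = -1/7953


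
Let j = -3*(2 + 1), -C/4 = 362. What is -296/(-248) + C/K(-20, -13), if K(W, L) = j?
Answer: 45221/279 ≈ 162.08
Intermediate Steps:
C = -1448 (C = -4*362 = -1448)
j = -9 (j = -3*3 = -9)
K(W, L) = -9
-296/(-248) + C/K(-20, -13) = -296/(-248) - 1448/(-9) = -296*(-1/248) - 1448*(-1/9) = 37/31 + 1448/9 = 45221/279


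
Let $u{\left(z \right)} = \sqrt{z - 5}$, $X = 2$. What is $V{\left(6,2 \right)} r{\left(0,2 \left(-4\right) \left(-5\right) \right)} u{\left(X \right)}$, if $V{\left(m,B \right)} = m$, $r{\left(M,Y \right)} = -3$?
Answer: $- 18 i \sqrt{3} \approx - 31.177 i$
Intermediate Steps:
$u{\left(z \right)} = \sqrt{-5 + z}$
$V{\left(6,2 \right)} r{\left(0,2 \left(-4\right) \left(-5\right) \right)} u{\left(X \right)} = 6 \left(-3\right) \sqrt{-5 + 2} = - 18 \sqrt{-3} = - 18 i \sqrt{3}$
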